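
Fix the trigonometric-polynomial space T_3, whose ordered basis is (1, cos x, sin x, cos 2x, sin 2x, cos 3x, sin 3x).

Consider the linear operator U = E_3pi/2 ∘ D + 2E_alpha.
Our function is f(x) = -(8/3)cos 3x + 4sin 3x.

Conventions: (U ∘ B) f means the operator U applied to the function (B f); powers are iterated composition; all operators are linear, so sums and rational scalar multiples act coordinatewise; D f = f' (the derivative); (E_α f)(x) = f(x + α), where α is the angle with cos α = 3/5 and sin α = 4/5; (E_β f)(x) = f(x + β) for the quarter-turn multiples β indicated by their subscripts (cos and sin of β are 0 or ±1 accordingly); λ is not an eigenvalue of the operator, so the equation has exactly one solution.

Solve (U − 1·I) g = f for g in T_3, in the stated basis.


write g with unknown coordinates in the stated basis and equate coefficients in (U − 1·I) g = f
solving from the highest basis element down gives g = (1204/3279)cos 3x - (2378/3279)sin 3x
check: U g = -(7540/3279)cos 3x + (10738/3279)sin 3x
so U g − 1·g = -(8/3)cos 3x + 4sin 3x = f ✓

g(x) = (1204/3279)cos 3x - (2378/3279)sin 3x


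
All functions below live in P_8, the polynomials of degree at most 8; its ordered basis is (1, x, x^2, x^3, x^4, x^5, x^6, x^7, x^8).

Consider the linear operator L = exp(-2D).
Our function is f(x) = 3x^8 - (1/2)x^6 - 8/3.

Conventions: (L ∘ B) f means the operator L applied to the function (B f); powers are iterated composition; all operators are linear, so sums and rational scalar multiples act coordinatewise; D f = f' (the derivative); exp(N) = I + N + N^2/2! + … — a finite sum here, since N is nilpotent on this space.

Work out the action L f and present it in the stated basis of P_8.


order-1 term: -48x^7 + 6x^5
order-2 term: 336x^6 - 30x^4
order-3 term: -1344x^5 + 80x^3
order-4 term: 3360x^4 - 120x^2
order-5 term: -5376x^3 + 96x
order-6 term: 5376x^2 - 32
order-7 term: -3072x
order-8 term: 768
the series for exp(-2D) f terminates at order 8
exp(-2D) f = 3x^8 - 48x^7 + (671/2)x^6 - 1338x^5 + 3330x^4 - 5296x^3 + 5256x^2 - 2976x + 2200/3

g(x) = 3x^8 - 48x^7 + (671/2)x^6 - 1338x^5 + 3330x^4 - 5296x^3 + 5256x^2 - 2976x + 2200/3


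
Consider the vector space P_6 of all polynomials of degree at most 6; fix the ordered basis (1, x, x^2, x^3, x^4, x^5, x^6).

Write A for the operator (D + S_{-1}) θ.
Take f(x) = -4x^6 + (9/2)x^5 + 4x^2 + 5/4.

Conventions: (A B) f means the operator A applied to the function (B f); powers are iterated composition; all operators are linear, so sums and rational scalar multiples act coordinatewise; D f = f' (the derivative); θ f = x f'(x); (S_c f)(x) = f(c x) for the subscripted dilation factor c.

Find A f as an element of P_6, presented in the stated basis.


θ f = -24x^6 + (45/2)x^5 + 8x^2
D θ f = -144x^5 + (225/2)x^4 + 16x
S_{-1} θ f = -24x^6 - (45/2)x^5 + 8x^2
(D + S_{-1}) θ f = -24x^6 - (333/2)x^5 + (225/2)x^4 + 8x^2 + 16x

the result is g(x) = -24x^6 - (333/2)x^5 + (225/2)x^4 + 8x^2 + 16x


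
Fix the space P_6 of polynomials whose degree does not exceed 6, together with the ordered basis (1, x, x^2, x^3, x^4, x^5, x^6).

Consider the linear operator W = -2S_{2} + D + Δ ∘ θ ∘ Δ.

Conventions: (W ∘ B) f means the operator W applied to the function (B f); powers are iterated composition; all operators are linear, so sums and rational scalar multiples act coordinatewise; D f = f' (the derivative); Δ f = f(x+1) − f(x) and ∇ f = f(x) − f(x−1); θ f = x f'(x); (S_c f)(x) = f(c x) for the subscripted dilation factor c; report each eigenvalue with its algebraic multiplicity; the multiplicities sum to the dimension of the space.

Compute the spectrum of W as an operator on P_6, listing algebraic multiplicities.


λ = -128 (multiplicity 1), λ = -64 (multiplicity 1), λ = -32 (multiplicity 1), λ = -16 (multiplicity 1), λ = -8 (multiplicity 1), λ = -4 (multiplicity 1), λ = -2 (multiplicity 1)

image of 1: -2
image of x: -4x + 1
image of x^2: -8x^2 + 2x + 2
image of x^3: -16x^3 + 3x^2 + 12x + 9
image of x^4: -32x^4 + 4x^3 + 36x^2 + 60x + 28
image of x^5: -64x^5 + 5x^4 + 80x^3 + 210x^2 + 210x + 75
image of x^6: -128x^6 + 6x^5 + 150x^4 + 540x^3 + 840x^2 + 630x + 186
the matrix is upper triangular; its diagonal is (-2, -4, -8, -16, -32, -64, -128)
for a triangular matrix the eigenvalues are the diagonal entries, with algebraic multiplicity their repetition count


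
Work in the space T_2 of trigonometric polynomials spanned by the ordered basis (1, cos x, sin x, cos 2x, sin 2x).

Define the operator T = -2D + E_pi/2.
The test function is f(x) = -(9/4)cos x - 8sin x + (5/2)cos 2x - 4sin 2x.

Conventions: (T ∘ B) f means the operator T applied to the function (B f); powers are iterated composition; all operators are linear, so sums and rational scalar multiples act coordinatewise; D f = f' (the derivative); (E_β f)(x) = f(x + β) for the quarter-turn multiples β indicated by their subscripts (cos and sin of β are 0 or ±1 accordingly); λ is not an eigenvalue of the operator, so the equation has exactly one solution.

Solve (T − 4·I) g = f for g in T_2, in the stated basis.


write g with unknown coordinates in the stated basis and equate coefficients in (T − 4·I) g = f
solving from the highest basis element down gives g = (1/17)cos x + (137/68)sin x - (57/82)cos 2x + (10/41)sin 2x
check: T g = -(137/68)cos x + (1/17)sin x - (23/82)cos 2x - (124/41)sin 2x
so T g − 4·g = -(9/4)cos x - 8sin x + (5/2)cos 2x - 4sin 2x = f ✓

the result is g(x) = (1/17)cos x + (137/68)sin x - (57/82)cos 2x + (10/41)sin 2x


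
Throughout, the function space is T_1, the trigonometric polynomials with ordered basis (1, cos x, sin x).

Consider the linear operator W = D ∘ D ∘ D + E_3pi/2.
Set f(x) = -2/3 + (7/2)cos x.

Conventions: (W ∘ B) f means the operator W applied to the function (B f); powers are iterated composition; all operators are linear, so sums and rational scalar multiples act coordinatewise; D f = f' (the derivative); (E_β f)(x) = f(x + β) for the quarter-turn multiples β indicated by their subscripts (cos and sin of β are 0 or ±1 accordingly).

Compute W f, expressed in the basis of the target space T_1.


the result is g(x) = -2/3 + 7sin x

D f = -(7/2)sin x
D D f = -(7/2)cos x
D D D f = (7/2)sin x
E_3pi/2 f = -2/3 + (7/2)sin x
(D ∘ D ∘ D + E_3pi/2) f = -2/3 + 7sin x


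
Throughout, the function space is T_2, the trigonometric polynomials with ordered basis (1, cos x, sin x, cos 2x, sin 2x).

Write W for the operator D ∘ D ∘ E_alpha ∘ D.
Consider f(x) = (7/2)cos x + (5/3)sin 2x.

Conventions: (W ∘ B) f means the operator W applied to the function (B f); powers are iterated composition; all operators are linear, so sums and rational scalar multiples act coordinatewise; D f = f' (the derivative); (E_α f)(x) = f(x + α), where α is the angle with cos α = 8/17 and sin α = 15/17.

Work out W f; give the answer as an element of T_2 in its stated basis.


D f = -(7/2)sin x + (10/3)cos 2x
E_alpha D f = -(105/34)cos x - (28/17)sin x - (1610/867)cos 2x - (800/289)sin 2x
D E_alpha D f = -(28/17)cos x + (105/34)sin x - (1600/289)cos 2x + (3220/867)sin 2x
D (D ∘ E_alpha ∘ D) f = (105/34)cos x + (28/17)sin x + (6440/867)cos 2x + (3200/289)sin 2x

the image equals g(x) = (105/34)cos x + (28/17)sin x + (6440/867)cos 2x + (3200/289)sin 2x


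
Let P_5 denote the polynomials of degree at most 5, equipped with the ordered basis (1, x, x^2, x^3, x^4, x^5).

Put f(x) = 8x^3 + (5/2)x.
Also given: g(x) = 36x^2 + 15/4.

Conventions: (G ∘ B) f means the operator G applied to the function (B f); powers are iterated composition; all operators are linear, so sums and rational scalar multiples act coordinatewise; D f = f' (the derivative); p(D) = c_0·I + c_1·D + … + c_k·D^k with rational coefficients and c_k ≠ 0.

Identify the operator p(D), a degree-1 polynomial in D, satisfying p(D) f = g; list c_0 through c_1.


D^0 f = 8x^3 + (5/2)x
D^1 f = 24x^2 + 5/2
matching coefficients of g against c_0 f + c_1 Df + … from the top degree down determines the c_i
solution: c_0 = 0, c_1 = 3/2

p(D) = (3/2)·D, i.e. c_0 = 0, c_1 = 3/2


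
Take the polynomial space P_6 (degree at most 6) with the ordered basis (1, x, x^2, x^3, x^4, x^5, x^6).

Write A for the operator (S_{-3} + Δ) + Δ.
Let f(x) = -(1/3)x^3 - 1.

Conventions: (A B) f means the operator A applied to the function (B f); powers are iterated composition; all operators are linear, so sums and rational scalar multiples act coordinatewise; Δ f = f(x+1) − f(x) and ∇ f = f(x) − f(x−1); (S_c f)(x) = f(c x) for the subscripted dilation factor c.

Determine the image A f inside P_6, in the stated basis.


the result is g(x) = 9x^3 - 2x^2 - 2x - 5/3

S_{-3} f = 9x^3 - 1
Δ f = -x^2 - x - 1/3
(S_{-3} + Δ) f = 9x^3 - x^2 - x - 4/3
Δ f = -x^2 - x - 1/3
((S_{-3} + Δ) + Δ) f = 9x^3 - 2x^2 - 2x - 5/3


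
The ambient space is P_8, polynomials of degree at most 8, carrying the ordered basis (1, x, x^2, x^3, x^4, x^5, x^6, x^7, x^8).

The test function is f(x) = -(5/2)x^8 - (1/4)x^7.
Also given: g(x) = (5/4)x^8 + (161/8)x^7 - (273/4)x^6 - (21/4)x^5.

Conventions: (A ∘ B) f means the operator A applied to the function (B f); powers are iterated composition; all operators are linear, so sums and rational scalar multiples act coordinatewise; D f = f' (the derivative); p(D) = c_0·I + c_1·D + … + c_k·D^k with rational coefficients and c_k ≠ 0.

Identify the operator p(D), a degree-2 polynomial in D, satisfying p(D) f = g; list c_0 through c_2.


p(D) = -(1/2)·I − D + (1/2)·D^2, i.e. c_0 = -1/2, c_1 = -1, c_2 = 1/2

D^0 f = -(5/2)x^8 - (1/4)x^7
D^1 f = -20x^7 - (7/4)x^6
D^2 f = -140x^6 - (21/2)x^5
matching coefficients of g against c_0 f + c_1 Df + … from the top degree down determines the c_i
solution: c_0 = -1/2, c_1 = -1, c_2 = 1/2


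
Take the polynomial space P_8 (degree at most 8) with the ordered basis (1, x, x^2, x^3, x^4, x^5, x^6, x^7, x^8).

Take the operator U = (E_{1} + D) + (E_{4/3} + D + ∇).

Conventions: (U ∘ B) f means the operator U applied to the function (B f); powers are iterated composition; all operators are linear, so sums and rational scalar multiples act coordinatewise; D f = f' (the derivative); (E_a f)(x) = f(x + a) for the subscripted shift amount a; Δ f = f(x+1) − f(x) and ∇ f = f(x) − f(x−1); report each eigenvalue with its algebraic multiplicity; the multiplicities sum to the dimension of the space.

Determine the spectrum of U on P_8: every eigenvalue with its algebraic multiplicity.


λ = 2 (multiplicity 9)

image of 1: 2
image of x: 2x + 16/3
image of x^2: 2x^2 + (32/3)x + 16/9
image of x^3: 2x^3 + 16x^2 + (16/3)x + 118/27
image of x^4: 2x^4 + (64/3)x^3 + (32/3)x^2 + (472/27)x + 256/81
image of x^5: 2x^5 + (80/3)x^4 + (160/9)x^3 + (1180/27)x^2 + (1280/81)x + 1510/243
image of x^6: 2x^6 + 32x^5 + (80/3)x^4 + (2360/27)x^3 + (1280/27)x^2 + (3020/81)x + 4096/729
image of x^7: 2x^7 + (112/3)x^6 + (112/3)x^5 + (4130/27)x^4 + (8960/81)x^3 + (10570/81)x^2 + (28672/729)x + 20758/2187
image of x^8: 2x^8 + (128/3)x^7 + (448/9)x^6 + (6608/27)x^5 + (17920/81)x^4 + (84560/243)x^3 + (114688/729)x^2 + (166064/2187)x + 65536/6561
the matrix is upper triangular; its diagonal is (2, 2, 2, 2, 2, 2, 2, 2, 2)
for a triangular matrix the eigenvalues are the diagonal entries, with algebraic multiplicity their repetition count


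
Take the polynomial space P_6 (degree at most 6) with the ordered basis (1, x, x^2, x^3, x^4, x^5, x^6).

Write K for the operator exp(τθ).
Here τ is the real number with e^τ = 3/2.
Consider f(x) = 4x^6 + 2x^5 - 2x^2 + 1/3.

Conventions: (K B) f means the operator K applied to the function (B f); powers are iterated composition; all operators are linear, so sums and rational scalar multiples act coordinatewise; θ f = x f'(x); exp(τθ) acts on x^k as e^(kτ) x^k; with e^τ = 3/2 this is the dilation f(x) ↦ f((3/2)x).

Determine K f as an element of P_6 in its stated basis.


exp(τθ) x^k = e^(kτ) x^k; with e^τ = 3/2 this sends x^k to (3/2)^k x^k
x^2 ↦ 9/4 x^2
x^5 ↦ 243/32 x^5
x^6 ↦ 729/64 x^6
applying this coordinatewise to f: exp(τθ) f = (729/16)x^6 + (243/16)x^5 - (9/2)x^2 + 1/3

g(x) = (729/16)x^6 + (243/16)x^5 - (9/2)x^2 + 1/3


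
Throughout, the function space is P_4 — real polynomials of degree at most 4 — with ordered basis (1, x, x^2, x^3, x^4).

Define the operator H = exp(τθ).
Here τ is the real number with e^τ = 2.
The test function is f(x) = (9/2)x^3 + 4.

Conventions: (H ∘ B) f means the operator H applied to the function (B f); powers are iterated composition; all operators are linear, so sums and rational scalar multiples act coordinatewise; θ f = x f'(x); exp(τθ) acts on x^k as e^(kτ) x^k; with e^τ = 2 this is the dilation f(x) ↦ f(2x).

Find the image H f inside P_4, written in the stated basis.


the result is g(x) = 36x^3 + 4

exp(τθ) x^k = e^(kτ) x^k; with e^τ = 2 this sends x^k to 2^k x^k
x^3 ↦ 8 x^3
applying this coordinatewise to f: exp(τθ) f = 36x^3 + 4


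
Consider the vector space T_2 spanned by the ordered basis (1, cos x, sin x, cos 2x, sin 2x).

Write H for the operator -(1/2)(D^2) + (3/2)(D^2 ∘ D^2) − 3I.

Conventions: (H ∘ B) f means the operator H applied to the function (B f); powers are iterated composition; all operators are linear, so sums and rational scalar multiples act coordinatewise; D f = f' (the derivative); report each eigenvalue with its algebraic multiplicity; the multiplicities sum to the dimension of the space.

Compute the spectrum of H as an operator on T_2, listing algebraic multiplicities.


λ = -3 (multiplicity 1), λ = -1 (multiplicity 2), λ = 23 (multiplicity 2)

image of 1: -3
image of cos x: -cos x
image of sin x: -sin x
image of cos 2x: 23cos 2x
image of sin 2x: 23sin 2x
the matrix is diagonal; its diagonal is (-3, -1, -1, 23, 23)
for a triangular matrix the eigenvalues are the diagonal entries, with algebraic multiplicity their repetition count


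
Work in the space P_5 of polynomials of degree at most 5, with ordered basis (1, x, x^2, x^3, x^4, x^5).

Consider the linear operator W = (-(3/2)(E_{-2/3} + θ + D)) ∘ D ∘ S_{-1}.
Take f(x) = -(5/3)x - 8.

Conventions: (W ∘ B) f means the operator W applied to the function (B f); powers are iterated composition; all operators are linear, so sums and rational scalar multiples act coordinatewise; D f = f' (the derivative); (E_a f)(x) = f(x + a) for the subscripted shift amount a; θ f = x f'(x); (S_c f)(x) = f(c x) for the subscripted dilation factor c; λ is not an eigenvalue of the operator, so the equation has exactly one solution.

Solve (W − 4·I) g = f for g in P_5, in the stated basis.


write g with unknown coordinates in the stated basis and equate coefficients in (W − 4·I) g = f
solving from the highest basis element down gives g = (5/12)x + 69/32
check: W g = 5/8
so W g − 4·g = -(5/3)x - 8 = f ✓

the result is g(x) = (5/12)x + 69/32


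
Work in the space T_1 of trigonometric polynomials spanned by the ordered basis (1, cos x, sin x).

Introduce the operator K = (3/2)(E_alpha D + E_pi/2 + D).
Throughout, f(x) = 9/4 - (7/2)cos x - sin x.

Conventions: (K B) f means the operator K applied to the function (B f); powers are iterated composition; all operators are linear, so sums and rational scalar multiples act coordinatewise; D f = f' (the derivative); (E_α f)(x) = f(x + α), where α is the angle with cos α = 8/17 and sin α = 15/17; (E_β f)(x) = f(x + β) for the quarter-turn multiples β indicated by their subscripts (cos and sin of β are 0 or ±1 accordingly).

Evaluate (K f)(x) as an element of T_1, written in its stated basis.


g(x) = 27/8 + (63/68)cos x + (243/17)sin x

D f = -cos x + (7/2)sin x
E_alpha D f = (89/34)cos x + (43/17)sin x
E_pi/2 f = 9/4 - cos x + (7/2)sin x
D f = -cos x + (7/2)sin x
(E_alpha D + E_pi/2 + D) f = 9/4 + (21/34)cos x + (162/17)sin x
((3/2)(E_alpha D + E_pi/2 + D)) f = 27/8 + (63/68)cos x + (243/17)sin x


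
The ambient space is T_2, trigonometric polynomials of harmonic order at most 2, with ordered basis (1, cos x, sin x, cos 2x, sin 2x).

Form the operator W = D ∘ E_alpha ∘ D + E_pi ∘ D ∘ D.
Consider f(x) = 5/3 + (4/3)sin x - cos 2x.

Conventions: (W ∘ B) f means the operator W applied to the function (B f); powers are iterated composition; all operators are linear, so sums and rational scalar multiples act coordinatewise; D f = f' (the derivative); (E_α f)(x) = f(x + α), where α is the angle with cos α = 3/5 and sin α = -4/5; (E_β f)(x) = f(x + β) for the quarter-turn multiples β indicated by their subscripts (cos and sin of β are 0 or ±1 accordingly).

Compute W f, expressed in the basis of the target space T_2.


D f = (4/3)cos x + 2sin 2x
E_alpha D f = (4/5)cos x + (16/15)sin x - (48/25)cos 2x - (14/25)sin 2x
D E_alpha D f = (16/15)cos x - (4/5)sin x - (28/25)cos 2x + (96/25)sin 2x
D f = (4/3)cos x + 2sin 2x
D D f = -(4/3)sin x + 4cos 2x
E_pi D D f = (4/3)sin x + 4cos 2x
(D ∘ E_alpha ∘ D + E_pi ∘ D ∘ D) f = (16/15)cos x + (8/15)sin x + (72/25)cos 2x + (96/25)sin 2x

g(x) = (16/15)cos x + (8/15)sin x + (72/25)cos 2x + (96/25)sin 2x


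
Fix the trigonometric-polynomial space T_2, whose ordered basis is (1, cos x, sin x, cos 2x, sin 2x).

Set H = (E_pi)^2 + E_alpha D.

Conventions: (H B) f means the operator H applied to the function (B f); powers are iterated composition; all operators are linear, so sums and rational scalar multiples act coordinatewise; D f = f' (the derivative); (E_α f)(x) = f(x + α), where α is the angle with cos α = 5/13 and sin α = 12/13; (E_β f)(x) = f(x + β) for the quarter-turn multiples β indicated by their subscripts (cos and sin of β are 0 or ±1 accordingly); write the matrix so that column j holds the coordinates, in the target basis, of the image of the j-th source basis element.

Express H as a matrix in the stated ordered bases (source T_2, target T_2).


the matrix is [[1, 0, 0, 0, 0]; [0, 1/13, 5/13, 0, 0]; [0, -5/13, 1/13, 0, 0]; [0, 0, 0, -71/169, -238/169]; [0, 0, 0, 238/169, -71/169]] (rows listed top to bottom)

image of 1: 1
image of cos x: (1/13)cos x - (5/13)sin x
image of sin x: (5/13)cos x + (1/13)sin x
image of cos 2x: -(71/169)cos 2x + (238/169)sin 2x
image of sin 2x: -(238/169)cos 2x - (71/169)sin 2x
each image's coordinates form column j of the matrix


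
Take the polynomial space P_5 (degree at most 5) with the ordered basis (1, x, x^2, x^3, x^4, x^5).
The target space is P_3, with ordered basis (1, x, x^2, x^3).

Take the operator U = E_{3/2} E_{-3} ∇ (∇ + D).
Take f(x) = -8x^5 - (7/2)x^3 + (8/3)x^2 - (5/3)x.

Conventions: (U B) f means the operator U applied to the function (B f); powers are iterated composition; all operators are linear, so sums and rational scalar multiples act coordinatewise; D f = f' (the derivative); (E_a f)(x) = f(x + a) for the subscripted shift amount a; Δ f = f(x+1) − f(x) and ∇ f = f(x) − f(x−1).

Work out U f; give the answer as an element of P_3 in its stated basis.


the image equals g(x) = -320x^3 + 2160x^2 - 5082x + 24991/6

∇ f = -40x^4 + 80x^3 - (181/2)x^2 + (335/6)x - 95/6
D f = -40x^4 - (21/2)x^2 + (16/3)x - 5/3
(∇ + D) f = -80x^4 + 80x^3 - 101x^2 + (367/6)x - 35/2
∇ (∇ + D) f = -320x^3 + 720x^2 - 762x + 1933/6
E_{-3} ∇ (∇ + D) f = -320x^3 + 3600x^2 - 13722x + 106369/6
E_{3/2} E_{-3} ∇ (∇ + D) f = -320x^3 + 2160x^2 - 5082x + 24991/6


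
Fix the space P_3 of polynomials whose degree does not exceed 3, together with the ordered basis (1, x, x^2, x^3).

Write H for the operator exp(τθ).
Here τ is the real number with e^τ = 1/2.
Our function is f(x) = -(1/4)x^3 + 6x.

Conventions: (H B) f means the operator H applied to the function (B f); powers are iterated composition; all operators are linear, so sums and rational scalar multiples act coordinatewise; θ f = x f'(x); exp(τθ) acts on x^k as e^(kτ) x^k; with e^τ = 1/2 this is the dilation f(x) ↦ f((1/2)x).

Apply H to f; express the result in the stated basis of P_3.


g(x) = -(1/32)x^3 + 3x

exp(τθ) x^k = e^(kτ) x^k; with e^τ = 1/2 this sends x^k to (1/2)^k x^k
x ↦ 1/2 x
x^3 ↦ 1/8 x^3
applying this coordinatewise to f: exp(τθ) f = -(1/32)x^3 + 3x


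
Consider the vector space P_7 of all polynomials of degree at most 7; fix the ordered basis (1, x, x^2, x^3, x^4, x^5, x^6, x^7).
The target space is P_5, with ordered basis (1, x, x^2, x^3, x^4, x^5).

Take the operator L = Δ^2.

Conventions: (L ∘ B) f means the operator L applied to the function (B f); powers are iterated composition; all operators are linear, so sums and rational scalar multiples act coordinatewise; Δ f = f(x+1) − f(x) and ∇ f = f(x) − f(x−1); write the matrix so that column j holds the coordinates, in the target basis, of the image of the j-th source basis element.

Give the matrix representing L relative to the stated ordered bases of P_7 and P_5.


image of 1: 0
image of x: 0
image of x^2: 2
image of x^3: 6x + 6
image of x^4: 12x^2 + 24x + 14
image of x^5: 20x^3 + 60x^2 + 70x + 30
image of x^6: 30x^4 + 120x^3 + 210x^2 + 180x + 62
image of x^7: 42x^5 + 210x^4 + 490x^3 + 630x^2 + 434x + 126
each image's coordinates form column j of the matrix

the matrix is [[0, 0, 2, 6, 14, 30, 62, 126]; [0, 0, 0, 6, 24, 70, 180, 434]; [0, 0, 0, 0, 12, 60, 210, 630]; [0, 0, 0, 0, 0, 20, 120, 490]; [0, 0, 0, 0, 0, 0, 30, 210]; [0, 0, 0, 0, 0, 0, 0, 42]] (rows listed top to bottom)


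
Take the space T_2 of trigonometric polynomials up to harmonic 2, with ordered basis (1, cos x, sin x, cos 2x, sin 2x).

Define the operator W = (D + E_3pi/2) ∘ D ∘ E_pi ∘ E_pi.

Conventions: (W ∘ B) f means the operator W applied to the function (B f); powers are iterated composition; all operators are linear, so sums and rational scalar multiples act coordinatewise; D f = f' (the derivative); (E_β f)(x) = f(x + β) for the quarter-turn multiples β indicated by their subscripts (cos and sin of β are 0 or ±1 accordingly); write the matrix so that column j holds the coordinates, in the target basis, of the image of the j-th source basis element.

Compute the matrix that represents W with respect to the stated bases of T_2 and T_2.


image of 1: 0
image of cos x: 0
image of sin x: 0
image of cos 2x: -4cos 2x + 2sin 2x
image of sin 2x: -2cos 2x - 4sin 2x
each image's coordinates form column j of the matrix

the matrix is [[0, 0, 0, 0, 0]; [0, 0, 0, 0, 0]; [0, 0, 0, 0, 0]; [0, 0, 0, -4, -2]; [0, 0, 0, 2, -4]] (rows listed top to bottom)


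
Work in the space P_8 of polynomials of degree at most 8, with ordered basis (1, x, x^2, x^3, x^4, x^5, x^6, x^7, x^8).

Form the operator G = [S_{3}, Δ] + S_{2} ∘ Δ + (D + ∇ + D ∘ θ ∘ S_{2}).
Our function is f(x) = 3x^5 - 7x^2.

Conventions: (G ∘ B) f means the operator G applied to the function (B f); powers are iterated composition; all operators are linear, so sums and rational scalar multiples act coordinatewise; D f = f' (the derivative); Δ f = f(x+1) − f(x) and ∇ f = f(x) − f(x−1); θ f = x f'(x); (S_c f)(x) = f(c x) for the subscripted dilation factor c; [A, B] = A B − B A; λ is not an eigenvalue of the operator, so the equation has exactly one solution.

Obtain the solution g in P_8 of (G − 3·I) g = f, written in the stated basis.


g(x) = -x^5 - (80/3)x^4 - (130/9)x^3 + (12817/3)x^2 + (184379/9)x + 30001/3

write g with unknown coordinates in the stated basis and equate coefficients in (G − 3·I) g = f
solving from the highest basis element down gives g = -x^5 - (80/3)x^4 - (130/9)x^3 + (12817/3)x^2 + (184379/9)x + 30001/3
check: G g = -80x^4 - (130/3)x^3 + 12810x^2 + (184379/3)x + 30001
so G g − 3·g = 3x^5 - 7x^2 = f ✓


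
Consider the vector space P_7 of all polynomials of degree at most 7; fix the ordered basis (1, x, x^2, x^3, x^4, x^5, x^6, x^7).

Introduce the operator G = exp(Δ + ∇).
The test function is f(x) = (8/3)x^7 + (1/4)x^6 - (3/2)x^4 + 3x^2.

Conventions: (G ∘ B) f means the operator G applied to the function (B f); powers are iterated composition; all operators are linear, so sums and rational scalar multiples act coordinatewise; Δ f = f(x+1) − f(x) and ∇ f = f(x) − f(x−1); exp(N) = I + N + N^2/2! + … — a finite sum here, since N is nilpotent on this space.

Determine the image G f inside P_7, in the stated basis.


order-1 term: (112/3)x^6 + 3x^5 + (560/3)x^4 - 2x^3 + 112x^2 + 3x + 16/3
order-2 term: 224x^5 + 15x^4 + (4480/3)x^3 + 24x^2 + (3584/3)x + 4
order-3 term: (2240/3)x^4 + 40x^3 + 4480x^2 + 72x + 5824/3
order-4 term: (4480/3)x^3 + 60x^2 + (17920/3)x + 56
order-5 term: 1792x^2 + 48x + 8960/3
order-6 term: (3584/3)x + 16
order-7 term: 1024/3
the series for exp(Δ + ∇) f terminates at order 7
exp(Δ + ∇) f = (8/3)x^7 + (451/12)x^6 + 227x^5 + (5681/6)x^4 + (9074/3)x^3 + 6471x^2 + (25457/3)x + 16052/3

the image equals g(x) = (8/3)x^7 + (451/12)x^6 + 227x^5 + (5681/6)x^4 + (9074/3)x^3 + 6471x^2 + (25457/3)x + 16052/3


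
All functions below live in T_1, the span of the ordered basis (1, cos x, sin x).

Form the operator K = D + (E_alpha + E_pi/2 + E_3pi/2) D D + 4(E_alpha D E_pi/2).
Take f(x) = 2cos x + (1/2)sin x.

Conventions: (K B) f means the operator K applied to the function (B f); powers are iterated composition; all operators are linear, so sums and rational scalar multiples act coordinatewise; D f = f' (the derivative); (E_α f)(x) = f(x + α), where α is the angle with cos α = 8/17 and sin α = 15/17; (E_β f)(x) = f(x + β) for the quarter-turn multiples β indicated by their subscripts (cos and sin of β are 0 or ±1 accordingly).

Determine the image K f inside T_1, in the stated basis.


the result is g(x) = -(109/17)cos x + (96/17)sin x

D f = (1/2)cos x - 2sin x
D f = (1/2)cos x - 2sin x
D D f = -2cos x - (1/2)sin x
E_alpha (D D) f = -(47/34)cos x + (26/17)sin x
E_pi/2 (D D) f = -(1/2)cos x + 2sin x
E_3pi/2 (D D) f = (1/2)cos x - 2sin x
(E_alpha + E_pi/2 + E_3pi/2) (D D) f = -(47/34)cos x + (26/17)sin x
E_pi/2 f = (1/2)cos x - 2sin x
D E_pi/2 f = -2cos x - (1/2)sin x
E_alpha D E_pi/2 f = -(47/34)cos x + (26/17)sin x
(4(E_alpha D E_pi/2)) f = -(94/17)cos x + (104/17)sin x
(D + (E_alpha + E_pi/2 + E_3pi/2) D D + 4(E_alpha D E_pi/2)) f = -(109/17)cos x + (96/17)sin x


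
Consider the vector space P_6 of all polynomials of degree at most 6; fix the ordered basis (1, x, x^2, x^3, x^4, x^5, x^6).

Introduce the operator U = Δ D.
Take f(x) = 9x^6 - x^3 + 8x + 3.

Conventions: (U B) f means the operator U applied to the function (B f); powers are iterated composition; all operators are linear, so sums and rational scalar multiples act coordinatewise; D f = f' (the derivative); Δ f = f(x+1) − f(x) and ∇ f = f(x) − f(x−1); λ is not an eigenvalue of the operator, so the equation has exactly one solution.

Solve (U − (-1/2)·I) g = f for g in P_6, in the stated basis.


the result is g(x) = 18x^6 - 1080x^4 - 2162x^3 + 23760x^2 + 50800x - 73638

write g with unknown coordinates in the stated basis and equate coefficients in (U − (-1/2)·I) g = f
solving from the highest basis element down gives g = 18x^6 - 1080x^4 - 2162x^3 + 23760x^2 + 50800x - 73638
check: U g = 540x^4 + 1080x^3 - 11880x^2 - 25392x + 36822
so U g − (-1/2)·g = 9x^6 - x^3 + 8x + 3 = f ✓


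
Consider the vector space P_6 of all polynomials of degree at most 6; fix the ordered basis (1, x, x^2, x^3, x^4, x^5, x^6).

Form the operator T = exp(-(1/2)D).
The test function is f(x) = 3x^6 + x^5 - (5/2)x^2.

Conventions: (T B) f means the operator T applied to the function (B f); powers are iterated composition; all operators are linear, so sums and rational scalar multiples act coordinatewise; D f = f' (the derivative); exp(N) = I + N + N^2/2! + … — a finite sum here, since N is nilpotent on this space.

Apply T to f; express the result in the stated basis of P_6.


the result is g(x) = 3x^6 - 8x^5 + (35/4)x^4 - 5x^3 - (15/16)x^2 + (9/4)x - 39/64

order-1 term: -9x^5 - (5/2)x^4 + (5/2)x
order-2 term: (45/4)x^4 + (5/2)x^3 - 5/8
order-3 term: -(15/2)x^3 - (5/4)x^2
order-4 term: (45/16)x^2 + (5/16)x
order-5 term: -(9/16)x - 1/32
order-6 term: 3/64
the series for exp(-(1/2)D) f terminates at order 6
exp(-(1/2)D) f = 3x^6 - 8x^5 + (35/4)x^4 - 5x^3 - (15/16)x^2 + (9/4)x - 39/64


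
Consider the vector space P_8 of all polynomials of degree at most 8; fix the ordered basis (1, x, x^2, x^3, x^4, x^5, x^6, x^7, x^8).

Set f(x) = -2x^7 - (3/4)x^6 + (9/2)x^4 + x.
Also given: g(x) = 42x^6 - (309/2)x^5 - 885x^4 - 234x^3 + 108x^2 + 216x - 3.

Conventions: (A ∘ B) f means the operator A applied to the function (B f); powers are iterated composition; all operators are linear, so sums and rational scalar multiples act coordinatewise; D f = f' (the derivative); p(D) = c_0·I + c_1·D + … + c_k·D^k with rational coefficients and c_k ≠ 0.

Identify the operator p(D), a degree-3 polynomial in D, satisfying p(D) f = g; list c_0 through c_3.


D^0 f = -2x^7 - (3/4)x^6 + (9/2)x^4 + x
D^1 f = -14x^6 - (9/2)x^5 + 18x^3 + 1
D^2 f = -84x^5 - (45/2)x^4 + 54x^2
D^3 f = -420x^4 - 90x^3 + 108x
matching coefficients of g against c_0 f + c_1 Df + … from the top degree down determines the c_i
solution: c_0 = 0, c_1 = -3, c_2 = 2, c_3 = 2

c_0 = 0, c_1 = -3, c_2 = 2, c_3 = 2


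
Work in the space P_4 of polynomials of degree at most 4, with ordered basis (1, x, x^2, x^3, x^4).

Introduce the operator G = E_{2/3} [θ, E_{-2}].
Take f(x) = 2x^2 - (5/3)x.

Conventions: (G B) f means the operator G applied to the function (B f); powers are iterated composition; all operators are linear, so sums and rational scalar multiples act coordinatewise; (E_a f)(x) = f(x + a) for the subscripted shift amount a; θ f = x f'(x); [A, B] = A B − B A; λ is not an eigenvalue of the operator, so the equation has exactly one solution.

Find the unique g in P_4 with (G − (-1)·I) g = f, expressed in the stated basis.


the result is g(x) = 2x^2 - (29/3)x + 30

write g with unknown coordinates in the stated basis and equate coefficients in (G − (-1)·I) g = f
solving from the highest basis element down gives g = 2x^2 - (29/3)x + 30
check: G g = 8x - 30
so G g − (-1)·g = 2x^2 - (5/3)x = f ✓


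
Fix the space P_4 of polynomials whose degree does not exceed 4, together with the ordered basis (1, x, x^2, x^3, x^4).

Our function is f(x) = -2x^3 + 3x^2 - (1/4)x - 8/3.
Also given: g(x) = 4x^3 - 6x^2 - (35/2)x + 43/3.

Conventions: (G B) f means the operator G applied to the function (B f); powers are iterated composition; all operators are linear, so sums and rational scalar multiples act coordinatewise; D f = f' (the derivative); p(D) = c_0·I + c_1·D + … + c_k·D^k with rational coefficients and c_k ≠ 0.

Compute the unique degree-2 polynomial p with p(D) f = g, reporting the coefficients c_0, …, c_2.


D^0 f = -2x^3 + 3x^2 - (1/4)x - 8/3
D^1 f = -6x^2 + 6x - 1/4
D^2 f = -12x + 6
matching coefficients of g against c_0 f + c_1 Df + … from the top degree down determines the c_i
solution: c_0 = -2, c_1 = 0, c_2 = 3/2

c_0 = -2, c_1 = 0, c_2 = 3/2


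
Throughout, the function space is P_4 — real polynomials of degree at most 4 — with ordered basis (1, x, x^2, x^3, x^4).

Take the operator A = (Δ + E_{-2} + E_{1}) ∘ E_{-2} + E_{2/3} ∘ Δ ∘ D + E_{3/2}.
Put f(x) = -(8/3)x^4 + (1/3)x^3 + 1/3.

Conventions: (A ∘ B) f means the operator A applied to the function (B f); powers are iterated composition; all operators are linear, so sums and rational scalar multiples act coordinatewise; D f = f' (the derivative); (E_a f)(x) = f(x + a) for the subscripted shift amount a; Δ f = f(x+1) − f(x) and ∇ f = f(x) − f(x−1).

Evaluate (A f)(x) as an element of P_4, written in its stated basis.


E_{-2} f = -(8/3)x^4 + (65/3)x^3 - 66x^2 + (268/3)x - 45
Δ E_{-2} f = -(32/3)x^3 + 49x^2 - (233/3)x + 127/3
E_{-2} E_{-2} f = -(8/3)x^4 + 43x^3 - 260x^2 + (2096/3)x - 2111/3
E_{1} E_{-2} f = -(8/3)x^4 + 11x^3 - 17x^2 + (35/3)x - 8/3
(Δ + E_{-2} + E_{1}) E_{-2} f = -(16/3)x^4 + (130/3)x^3 - 228x^2 + (1898/3)x - 664
D f = -(32/3)x^3 + x^2
Δ D f = -32x^2 - 30x - 29/3
E_{2/3} Δ D f = -32x^2 - (218/3)x - 395/9
E_{3/2} f = -(8/3)x^4 - (47/3)x^3 - (69/2)x^2 - (135/4)x - 289/24
((Δ + E_{-2} + E_{1}) ∘ E_{-2} + E_{2/3} ∘ Δ ∘ D + E_{3/2}) f = -8x^4 + (83/3)x^3 - (589/2)x^2 + (2105/4)x - 51835/72

the image equals g(x) = -8x^4 + (83/3)x^3 - (589/2)x^2 + (2105/4)x - 51835/72


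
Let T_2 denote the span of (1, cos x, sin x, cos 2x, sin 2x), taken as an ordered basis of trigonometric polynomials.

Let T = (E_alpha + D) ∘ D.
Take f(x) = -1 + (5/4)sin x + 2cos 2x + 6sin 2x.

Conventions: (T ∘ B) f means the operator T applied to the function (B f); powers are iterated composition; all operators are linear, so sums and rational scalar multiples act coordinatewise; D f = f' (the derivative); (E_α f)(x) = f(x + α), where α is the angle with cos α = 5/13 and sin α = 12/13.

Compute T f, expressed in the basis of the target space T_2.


the image equals g(x) = (25/52)cos x - (125/52)sin x - (3260/169)cos 2x - (5020/169)sin 2x

D f = (5/4)cos x + 12cos 2x - 4sin 2x
E_alpha D f = (25/52)cos x - (15/13)sin x - (1908/169)cos 2x - (964/169)sin 2x
D D f = -(5/4)sin x - 8cos 2x - 24sin 2x
(E_alpha + D) D f = (25/52)cos x - (125/52)sin x - (3260/169)cos 2x - (5020/169)sin 2x


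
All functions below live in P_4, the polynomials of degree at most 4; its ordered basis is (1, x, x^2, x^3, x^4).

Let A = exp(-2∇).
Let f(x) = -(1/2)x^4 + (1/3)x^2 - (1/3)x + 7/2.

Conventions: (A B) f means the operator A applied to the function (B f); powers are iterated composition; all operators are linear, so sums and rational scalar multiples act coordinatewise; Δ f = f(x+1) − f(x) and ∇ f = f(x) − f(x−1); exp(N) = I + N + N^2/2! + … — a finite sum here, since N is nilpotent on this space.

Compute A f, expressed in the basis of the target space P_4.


g(x) = -(1/2)x^4 + 4x^3 - (53/3)x^2 + (127/3)x - 245/6

order-1 term: 4x^3 - 6x^2 + (8/3)x + 1/3
order-2 term: -12x^2 + 24x - 38/3
order-3 term: 16x - 24
order-4 term: -8
the series for exp(-2∇) f terminates at order 4
exp(-2∇) f = -(1/2)x^4 + 4x^3 - (53/3)x^2 + (127/3)x - 245/6


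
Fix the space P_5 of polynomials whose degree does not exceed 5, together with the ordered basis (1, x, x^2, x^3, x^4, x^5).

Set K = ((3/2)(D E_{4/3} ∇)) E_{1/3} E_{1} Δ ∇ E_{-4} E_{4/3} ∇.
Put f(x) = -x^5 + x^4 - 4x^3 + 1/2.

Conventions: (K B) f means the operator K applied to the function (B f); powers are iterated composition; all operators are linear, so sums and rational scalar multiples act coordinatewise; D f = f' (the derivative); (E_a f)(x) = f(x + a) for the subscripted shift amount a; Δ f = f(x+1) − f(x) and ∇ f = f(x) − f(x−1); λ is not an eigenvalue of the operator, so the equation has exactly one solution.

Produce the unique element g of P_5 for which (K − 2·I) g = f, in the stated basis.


write g with unknown coordinates in the stated basis and equate coefficients in (K − 2·I) g = f
solving from the highest basis element down gives g = (1/2)x^5 - (1/2)x^4 + 2x^3 + 179/4
check: K g = 90
so K g − 2·g = -x^5 + x^4 - 4x^3 + 1/2 = f ✓

the result is g(x) = (1/2)x^5 - (1/2)x^4 + 2x^3 + 179/4


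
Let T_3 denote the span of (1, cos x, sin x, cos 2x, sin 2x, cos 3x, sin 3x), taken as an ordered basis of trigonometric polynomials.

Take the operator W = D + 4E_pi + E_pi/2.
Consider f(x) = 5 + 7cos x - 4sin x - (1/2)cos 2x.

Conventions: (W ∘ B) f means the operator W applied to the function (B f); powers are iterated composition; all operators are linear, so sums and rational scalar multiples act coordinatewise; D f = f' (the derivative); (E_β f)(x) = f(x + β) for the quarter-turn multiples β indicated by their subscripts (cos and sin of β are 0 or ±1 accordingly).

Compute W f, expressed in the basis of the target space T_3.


the result is g(x) = 25 - 36cos x + 2sin x - (3/2)cos 2x + sin 2x

D f = -4cos x - 7sin x + sin 2x
E_pi f = 5 - 7cos x + 4sin x - (1/2)cos 2x
(4E_pi) f = 20 - 28cos x + 16sin x - 2cos 2x
E_pi/2 f = 5 - 4cos x - 7sin x + (1/2)cos 2x
(D + 4E_pi + E_pi/2) f = 25 - 36cos x + 2sin x - (3/2)cos 2x + sin 2x


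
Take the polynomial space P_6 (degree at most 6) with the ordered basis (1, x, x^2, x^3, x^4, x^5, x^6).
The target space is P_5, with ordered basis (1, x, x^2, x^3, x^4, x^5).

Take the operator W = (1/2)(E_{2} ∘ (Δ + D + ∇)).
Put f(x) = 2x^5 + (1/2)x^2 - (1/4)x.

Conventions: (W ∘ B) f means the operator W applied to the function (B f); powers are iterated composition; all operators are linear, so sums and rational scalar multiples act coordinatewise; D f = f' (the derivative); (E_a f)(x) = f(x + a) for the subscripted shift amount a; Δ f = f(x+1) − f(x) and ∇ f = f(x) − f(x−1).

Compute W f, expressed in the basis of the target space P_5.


the result is g(x) = 15x^4 + 120x^3 + 380x^2 + (1123/2)x + 2597/8

Δ f = 10x^4 + 20x^3 + 20x^2 + 11x + 9/4
D f = 10x^4 + x - 1/4
∇ f = 10x^4 - 20x^3 + 20x^2 - 9x + 5/4
(Δ + D + ∇) f = 30x^4 + 40x^2 + 3x + 13/4
E_{2} (Δ + D + ∇) f = 30x^4 + 240x^3 + 760x^2 + 1123x + 2597/4
((1/2)(E_{2} ∘ (Δ + D + ∇))) f = 15x^4 + 120x^3 + 380x^2 + (1123/2)x + 2597/8


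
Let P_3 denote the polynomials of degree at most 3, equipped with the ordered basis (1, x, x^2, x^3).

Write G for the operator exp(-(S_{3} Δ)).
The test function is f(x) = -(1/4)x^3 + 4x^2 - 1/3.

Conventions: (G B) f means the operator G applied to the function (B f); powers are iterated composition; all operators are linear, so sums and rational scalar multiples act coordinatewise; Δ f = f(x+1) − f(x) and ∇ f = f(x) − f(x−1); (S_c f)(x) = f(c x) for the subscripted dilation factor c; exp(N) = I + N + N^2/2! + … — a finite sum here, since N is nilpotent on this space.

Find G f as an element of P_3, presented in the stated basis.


order-1 term: (27/4)x^2 - (87/4)x - 15/4
order-2 term: -(81/4)x + 15/2
order-3 term: 27/4
the series for exp(-(S_{3} Δ)) f terminates at order 3
exp(-(S_{3} Δ)) f = -(1/4)x^3 + (43/4)x^2 - 42x + 61/6

the result is g(x) = -(1/4)x^3 + (43/4)x^2 - 42x + 61/6


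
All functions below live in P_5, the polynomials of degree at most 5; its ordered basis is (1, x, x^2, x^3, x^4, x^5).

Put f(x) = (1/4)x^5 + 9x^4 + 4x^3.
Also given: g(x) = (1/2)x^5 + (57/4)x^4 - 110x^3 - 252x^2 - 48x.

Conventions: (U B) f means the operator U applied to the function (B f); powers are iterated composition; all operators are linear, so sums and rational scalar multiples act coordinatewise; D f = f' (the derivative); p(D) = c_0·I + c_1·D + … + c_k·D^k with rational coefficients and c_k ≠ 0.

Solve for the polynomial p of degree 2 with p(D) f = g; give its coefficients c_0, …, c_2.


D^0 f = (1/4)x^5 + 9x^4 + 4x^3
D^1 f = (5/4)x^4 + 36x^3 + 12x^2
D^2 f = 5x^3 + 108x^2 + 24x
matching coefficients of g against c_0 f + c_1 Df + … from the top degree down determines the c_i
solution: c_0 = 2, c_1 = -3, c_2 = -2

p(D) = 2·I − 3·D − 2·D^2, i.e. c_0 = 2, c_1 = -3, c_2 = -2


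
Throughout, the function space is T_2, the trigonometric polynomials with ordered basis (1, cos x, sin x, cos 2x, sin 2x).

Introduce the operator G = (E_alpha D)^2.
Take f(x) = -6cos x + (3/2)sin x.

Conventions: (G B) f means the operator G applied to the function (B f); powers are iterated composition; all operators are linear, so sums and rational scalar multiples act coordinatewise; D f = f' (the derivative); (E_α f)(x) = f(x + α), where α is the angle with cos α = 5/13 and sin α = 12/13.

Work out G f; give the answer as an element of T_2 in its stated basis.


D f = (3/2)cos x + 6sin x
E_alpha D f = (159/26)cos x + (12/13)sin x
D (E_alpha D) f = (12/13)cos x - (159/26)sin x
E_alpha D (E_alpha D) f = -(894/169)cos x - (1083/338)sin x

the result is g(x) = -(894/169)cos x - (1083/338)sin x


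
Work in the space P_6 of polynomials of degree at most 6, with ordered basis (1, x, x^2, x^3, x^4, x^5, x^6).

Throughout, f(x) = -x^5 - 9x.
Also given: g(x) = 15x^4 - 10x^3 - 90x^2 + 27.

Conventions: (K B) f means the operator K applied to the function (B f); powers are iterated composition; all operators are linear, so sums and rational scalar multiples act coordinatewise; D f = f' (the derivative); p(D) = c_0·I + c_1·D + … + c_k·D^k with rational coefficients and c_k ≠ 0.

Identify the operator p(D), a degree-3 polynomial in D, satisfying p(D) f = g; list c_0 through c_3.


D^0 f = -x^5 - 9x
D^1 f = -5x^4 - 9
D^2 f = -20x^3
D^3 f = -60x^2
matching coefficients of g against c_0 f + c_1 Df + … from the top degree down determines the c_i
solution: c_0 = 0, c_1 = -3, c_2 = 1/2, c_3 = 3/2

c_0 = 0, c_1 = -3, c_2 = 1/2, c_3 = 3/2
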